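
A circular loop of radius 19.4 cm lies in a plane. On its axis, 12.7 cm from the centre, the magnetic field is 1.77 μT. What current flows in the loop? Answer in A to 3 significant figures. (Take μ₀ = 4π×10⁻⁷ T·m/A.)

I ≈ 0.933 A

On the axis of a loop, B = μ₀IR²/[2(R²+z²)^(3/2)], so I = 2B(R²+z²)^(3/2)/(μ₀R²).
R² + z² = 0.03764 + 0.01613 = 0.05376 m²; raised to 3/2 gives 1.25×10⁻² m³.
I = 2 × 1.77×10⁻⁶ × 1.25×10⁻² / (1.26×10⁻⁶ × 0.03764) = 0.933 A.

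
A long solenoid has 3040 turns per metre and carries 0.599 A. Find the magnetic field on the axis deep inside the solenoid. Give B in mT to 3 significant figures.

B ≈ 2.29 mT

Inside a long solenoid, B = μ₀nI with n = 3040 turns/m.
B = 4π×10⁻⁷ × 3040 × 0.599 = 2.29×10⁻³ T.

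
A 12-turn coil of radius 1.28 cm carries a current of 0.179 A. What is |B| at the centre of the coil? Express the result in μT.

For an N-turn flat coil, B = Nμ₀I/(2R) with R = 0.0128 m.
B = 12 × 8.79×10⁻⁶ T = 1.05×10⁻⁴ T.

B ≈ 105 μT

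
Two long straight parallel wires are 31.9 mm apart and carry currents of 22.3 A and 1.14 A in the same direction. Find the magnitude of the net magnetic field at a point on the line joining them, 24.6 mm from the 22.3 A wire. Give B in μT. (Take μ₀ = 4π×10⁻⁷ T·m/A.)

B ≈ 150 μT

Each long wire gives B = μ₀I/(2πd). Distances are d₁ = 0.0246 m and d₂ = 0.0073 m.
B₁ = 1.81×10⁻⁴ T, B₂ = 3.12×10⁻⁵ T.
Between parallel currents the two contributions point in opposite directions, so they subtract. B = |B₁ − B₂| = |1.81×10⁻⁴ − 3.12×10⁻⁵| = 1.50×10⁻⁴ T.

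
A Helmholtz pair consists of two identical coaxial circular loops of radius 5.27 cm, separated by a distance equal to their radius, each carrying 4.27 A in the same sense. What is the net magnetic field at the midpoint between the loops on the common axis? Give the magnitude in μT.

B ≈ 72.9 μT

Each loop contributes B = μ₀IR²/[2(R²+z²)^(3/2)] on the axis, with z measured from that loop.
Loop 1 (z = 0.02635 m): B₁ = 3.64×10⁻⁵ T. Loop 2 (z = 0.02635 m): B₂ = 3.64×10⁻⁵ T.
The fields add: B = B₁ + B₂ = 7.29×10⁻⁵ T.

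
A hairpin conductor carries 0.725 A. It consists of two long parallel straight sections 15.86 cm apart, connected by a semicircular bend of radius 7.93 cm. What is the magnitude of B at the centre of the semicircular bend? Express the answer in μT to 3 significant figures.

B ≈ 4.70 μT

The semicircular arc contributes B_arc = μ₀I·π/(4πR) = μ₀I/(4R) = 2.87×10⁻⁶ T.
Each semi-infinite lead is at perpendicular distance R = 0.0793 m from the centre, with the perpendicular foot at its near end, so it contributes μ₀I/(4πR); both point the same way, together 1.83×10⁻⁶ T.
Arc and leads all point the same direction: B = 2.87×10⁻⁶ + 1.83×10⁻⁶ = 4.70×10⁻⁶ T.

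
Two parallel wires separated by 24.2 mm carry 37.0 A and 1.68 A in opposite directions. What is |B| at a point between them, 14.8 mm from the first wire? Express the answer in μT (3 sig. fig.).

Each long wire gives B = μ₀I/(2πd). Distances are d₁ = 0.0148 m and d₂ = 0.0094 m.
B₁ = 5.00×10⁻⁴ T, B₂ = 3.57×10⁻⁵ T.
Between antiparallel currents both contributions point the same way, so they add. B = B₁ + B₂ = 5.00×10⁻⁴ + 3.57×10⁻⁵ = 5.36×10⁻⁴ T.

B ≈ 536 μT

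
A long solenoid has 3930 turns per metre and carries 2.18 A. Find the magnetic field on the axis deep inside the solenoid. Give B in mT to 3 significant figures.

Inside a long solenoid, B = μ₀nI with n = 3930 turns/m.
B = 4π×10⁻⁷ × 3930 × 2.18 = 1.08×10⁻² T.

B ≈ 10.8 mT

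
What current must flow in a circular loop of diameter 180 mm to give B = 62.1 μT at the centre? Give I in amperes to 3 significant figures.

At the centre of a circular loop B = μ₀I/(2R), so I = 2RB/μ₀.
With R = 0.09 m, I = 2 × 0.09 × 6.21×10⁻⁵ / (4π×10⁻⁷) = 8.90 A.

I ≈ 8.90 A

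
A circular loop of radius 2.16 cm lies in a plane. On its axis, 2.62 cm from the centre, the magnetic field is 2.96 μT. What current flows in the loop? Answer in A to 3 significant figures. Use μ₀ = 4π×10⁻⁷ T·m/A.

On the axis of a loop, B = μ₀IR²/[2(R²+z²)^(3/2)], so I = 2B(R²+z²)^(3/2)/(μ₀R²).
R² + z² = 0.0004666 + 0.0006864 = 0.001153 m²; raised to 3/2 gives 3.92×10⁻⁵ m³.
I = 2 × 2.96×10⁻⁶ × 3.92×10⁻⁵ / (1.26×10⁻⁶ × 0.0004666) = 0.395 A.

I ≈ 0.395 A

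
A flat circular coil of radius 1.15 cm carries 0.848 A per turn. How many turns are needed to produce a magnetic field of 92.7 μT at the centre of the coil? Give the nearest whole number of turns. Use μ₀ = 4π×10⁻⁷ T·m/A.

N = 2

For an N-turn coil, B = Nμ₀I/(2R). A single turn gives B₁ = 4.63×10⁻⁵ T with R = 0.0115 m.
N = B/B₁ = 9.27×10⁻⁵ / 4.63×10⁻⁵ = 2.00.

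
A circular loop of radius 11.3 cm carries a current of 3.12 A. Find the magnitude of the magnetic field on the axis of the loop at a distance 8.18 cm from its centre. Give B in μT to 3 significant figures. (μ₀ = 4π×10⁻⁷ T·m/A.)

B ≈ 9.22 μT

On the axis of a circular loop, B = μ₀IR² / [2(R²+z²)^(3/2)].
R² + z² = (0.113)² + (0.0818)² = 0.01946 m², and (R²+z²)^(3/2) = 2.71×10⁻³ m³.
B = (4π×10⁻⁷ × 3.12 × 0.01277) / (2 × 2.71×10⁻³) = 9.22×10⁻⁶ T.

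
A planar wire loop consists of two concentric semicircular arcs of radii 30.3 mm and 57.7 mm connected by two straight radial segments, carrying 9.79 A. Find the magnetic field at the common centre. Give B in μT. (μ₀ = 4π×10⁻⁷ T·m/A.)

The radial connectors point toward the centre, so dl × r̂ = 0 and they contribute nothing.
Each semicircle gives μ₀I/(4R): inner arc 1.02×10⁻⁴ T, outer arc 5.33×10⁻⁵ T.
The two arcs carry current in opposite angular senses, so their fields oppose: B = |1.02×10⁻⁴ − 5.33×10⁻⁵| = 4.82×10⁻⁵ T.

B ≈ 48.2 μT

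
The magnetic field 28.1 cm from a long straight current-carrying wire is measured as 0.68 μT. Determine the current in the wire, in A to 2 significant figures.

For a long straight wire B = μ₀I/(2πd), so I = 2πdB/μ₀.
I = 2π × 0.281 × 6.80×10⁻⁷ / (4π×10⁻⁷) = 0.955 A.

I ≈ 0.96 A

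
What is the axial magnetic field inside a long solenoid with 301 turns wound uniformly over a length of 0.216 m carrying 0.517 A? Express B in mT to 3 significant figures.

B ≈ 0.905 mT

Inside a long solenoid, B = μ₀nI with n = 1394 turns/m.
B = 4π×10⁻⁷ × 1394 × 0.517 = 9.05×10⁻⁴ T.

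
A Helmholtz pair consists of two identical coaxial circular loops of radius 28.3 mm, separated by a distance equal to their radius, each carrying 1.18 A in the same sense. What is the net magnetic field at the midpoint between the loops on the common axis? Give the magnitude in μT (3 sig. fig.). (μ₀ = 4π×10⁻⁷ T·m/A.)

B ≈ 37.5 μT

Each loop contributes B = μ₀IR²/[2(R²+z²)^(3/2)] on the axis, with z measured from that loop.
Loop 1 (z = 0.01415 m): B₁ = 1.87×10⁻⁵ T. Loop 2 (z = 0.01415 m): B₂ = 1.87×10⁻⁵ T.
The fields add: B = B₁ + B₂ = 3.75×10⁻⁵ T.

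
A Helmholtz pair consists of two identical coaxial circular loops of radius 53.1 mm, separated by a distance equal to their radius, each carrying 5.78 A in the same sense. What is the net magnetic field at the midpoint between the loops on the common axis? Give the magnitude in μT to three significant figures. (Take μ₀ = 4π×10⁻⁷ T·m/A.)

B ≈ 97.9 μT

Each loop contributes B = μ₀IR²/[2(R²+z²)^(3/2)] on the axis, with z measured from that loop.
Loop 1 (z = 0.02655 m): B₁ = 4.89×10⁻⁵ T. Loop 2 (z = 0.02655 m): B₂ = 4.89×10⁻⁵ T.
The fields add: B = B₁ + B₂ = 9.79×10⁻⁵ T.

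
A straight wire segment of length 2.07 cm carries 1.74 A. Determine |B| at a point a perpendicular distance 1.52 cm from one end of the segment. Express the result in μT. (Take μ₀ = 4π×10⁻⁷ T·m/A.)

B ≈ 9.23 μT

For a finite straight segment, B = (μ₀I/4πd)(sinθ₁ + sinθ₂), where θ₁, θ₂ are the angles from the perpendicular to each end.
The perpendicular foot is at one end, so the two end-offsets along the wire are 0 and L = 0.0207 m.
sinθ₁ = 0/√(0²+0.0152²) = 0.0000; sinθ₂ = 0.0207/√(0.0207²+0.0152²) = 0.8060.
B = (4π×10⁻⁷ × 1.74) / (4π × 0.0152) × (0.0000 + 0.8060) = 9.23×10⁻⁶ T.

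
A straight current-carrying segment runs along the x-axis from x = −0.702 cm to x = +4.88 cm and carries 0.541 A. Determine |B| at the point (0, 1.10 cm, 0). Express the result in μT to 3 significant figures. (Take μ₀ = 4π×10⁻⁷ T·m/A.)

B ≈ 7.44 μT

For a finite straight segment, B = (μ₀I/4πd)(sinθ₁ + sinθ₂), where θ₁, θ₂ are the angles from the perpendicular to each end.
The perpendicular distance is d = 0.011 m; the end-offsets along the wire are a = 0.00702 m and b = 0.0488 m.
sinθ₁ = 0.00702/√(0.00702²+0.011²) = 0.5380; sinθ₂ = 0.0488/√(0.0488²+0.011²) = 0.9755.
B = (4π×10⁻⁷ × 0.541) / (4π × 0.011) × (0.5380 + 0.9755) = 7.44×10⁻⁶ T.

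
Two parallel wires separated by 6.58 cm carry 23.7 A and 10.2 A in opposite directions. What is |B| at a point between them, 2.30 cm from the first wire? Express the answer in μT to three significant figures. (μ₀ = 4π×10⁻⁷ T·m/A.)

B ≈ 254 μT

Each long wire gives B = μ₀I/(2πd). Distances are d₁ = 0.023 m and d₂ = 0.0428 m.
B₁ = 2.06×10⁻⁴ T, B₂ = 4.77×10⁻⁵ T.
Between antiparallel currents both contributions point the same way, so they add. B = B₁ + B₂ = 2.06×10⁻⁴ + 4.77×10⁻⁵ = 2.54×10⁻⁴ T.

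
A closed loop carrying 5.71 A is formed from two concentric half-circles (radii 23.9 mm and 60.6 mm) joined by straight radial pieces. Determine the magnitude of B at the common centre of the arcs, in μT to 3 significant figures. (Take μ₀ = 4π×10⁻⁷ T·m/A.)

B ≈ 45.5 μT

The radial connectors point toward the centre, so dl × r̂ = 0 and they contribute nothing.
Each semicircle gives μ₀I/(4R): inner arc 7.51×10⁻⁵ T, outer arc 2.96×10⁻⁵ T.
The two arcs carry current in opposite angular senses, so their fields oppose: B = |7.51×10⁻⁵ − 2.96×10⁻⁵| = 4.55×10⁻⁵ T.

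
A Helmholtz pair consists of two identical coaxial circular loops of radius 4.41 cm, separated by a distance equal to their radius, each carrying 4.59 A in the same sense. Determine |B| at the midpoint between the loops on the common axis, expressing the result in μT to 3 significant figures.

B ≈ 93.6 μT

Each loop contributes B = μ₀IR²/[2(R²+z²)^(3/2)] on the axis, with z measured from that loop.
Loop 1 (z = 0.02205 m): B₁ = 4.68×10⁻⁵ T. Loop 2 (z = 0.02205 m): B₂ = 4.68×10⁻⁵ T.
The fields add: B = B₁ + B₂ = 9.36×10⁻⁵ T.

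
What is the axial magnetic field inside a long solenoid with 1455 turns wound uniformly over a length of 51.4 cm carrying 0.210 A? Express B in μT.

B ≈ 747 μT

Inside a long solenoid, B = μ₀nI with n = 2831 turns/m.
B = 4π×10⁻⁷ × 2831 × 0.210 = 7.47×10⁻⁴ T.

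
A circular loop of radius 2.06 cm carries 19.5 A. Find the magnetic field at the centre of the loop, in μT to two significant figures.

At the centre of a circular loop the Biot–Savart law gives B = μ₀I/(2R).
B = (4π×10⁻⁷ × 19.5) / (2 × 0.0206) = 5.95×10⁻⁴ T.

B ≈ 590 μT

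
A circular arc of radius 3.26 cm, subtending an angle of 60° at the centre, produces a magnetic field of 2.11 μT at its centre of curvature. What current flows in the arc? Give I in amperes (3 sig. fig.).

For a circular arc, B = μ₀Iφ/(4πR) with φ in radians; here φ = 1.047 rad.
So I = 4πRB/(μ₀φ) = 4π × 0.0326 × 2.11×10⁻⁶ / (4π×10⁻⁷ × 1.047) = 0.657 A.

I ≈ 0.657 A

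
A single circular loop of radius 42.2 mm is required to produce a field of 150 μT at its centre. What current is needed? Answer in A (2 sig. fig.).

I ≈ 10 A

At the centre of a circular loop B = μ₀I/(2R), so I = 2RB/μ₀.
With R = 0.0422 m, I = 2 × 0.0422 × 1.50×10⁻⁴ / (4π×10⁻⁷) = 10.1 A.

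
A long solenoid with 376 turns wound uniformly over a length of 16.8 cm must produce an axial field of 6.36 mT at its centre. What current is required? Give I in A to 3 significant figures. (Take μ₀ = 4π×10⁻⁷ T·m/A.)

Inside a long solenoid B = μ₀nI with n = 2238 m⁻¹, so I = B/(μ₀n).
I = 6.36×10⁻³ / (4π×10⁻⁷ × 2238) = 2.26 A.

I ≈ 2.26 A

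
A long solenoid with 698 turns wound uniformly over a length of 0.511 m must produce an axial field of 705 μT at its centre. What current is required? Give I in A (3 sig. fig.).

I ≈ 0.411 A

Inside a long solenoid B = μ₀nI with n = 1366 m⁻¹, so I = B/(μ₀n).
I = 7.05×10⁻⁴ / (4π×10⁻⁷ × 1366) = 0.411 A.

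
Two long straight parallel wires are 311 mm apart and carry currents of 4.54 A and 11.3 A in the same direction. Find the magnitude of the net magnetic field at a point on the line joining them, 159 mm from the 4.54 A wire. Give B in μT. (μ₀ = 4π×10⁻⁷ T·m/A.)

B ≈ 9.16 μT

Each long wire gives B = μ₀I/(2πd). Distances are d₁ = 0.159 m and d₂ = 0.152 m.
B₁ = 5.71×10⁻⁶ T, B₂ = 1.49×10⁻⁵ T.
Between parallel currents the two contributions point in opposite directions, so they subtract. B = |B₁ − B₂| = |5.71×10⁻⁶ − 1.49×10⁻⁵| = 9.16×10⁻⁶ T.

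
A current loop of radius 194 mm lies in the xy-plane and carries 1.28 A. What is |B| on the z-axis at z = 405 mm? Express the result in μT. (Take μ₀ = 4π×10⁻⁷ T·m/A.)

B ≈ 0.334 μT

On the axis of a circular loop, B = μ₀IR² / [2(R²+z²)^(3/2)].
R² + z² = (0.194)² + (0.405)² = 0.2017 m², and (R²+z²)^(3/2) = 9.06×10⁻² m³.
B = (4π×10⁻⁷ × 1.28 × 0.03764) / (2 × 9.06×10⁻²) = 3.34×10⁻⁷ T.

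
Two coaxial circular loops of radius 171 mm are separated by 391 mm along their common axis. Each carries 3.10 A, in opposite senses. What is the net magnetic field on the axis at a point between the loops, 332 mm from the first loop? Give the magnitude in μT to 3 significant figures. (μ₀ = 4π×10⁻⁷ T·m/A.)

Each loop contributes B = μ₀IR²/[2(R²+z²)^(3/2)] on the axis, with z measured from that loop.
Loop 1 (z = 0.332 m): B₁ = 1.09×10⁻⁶ T. Loop 2 (z = 0.059 m): B₂ = 9.62×10⁻⁶ T.
The fields oppose: B = |B₁ − B₂| = 8.53×10⁻⁶ T.

B ≈ 8.53 μT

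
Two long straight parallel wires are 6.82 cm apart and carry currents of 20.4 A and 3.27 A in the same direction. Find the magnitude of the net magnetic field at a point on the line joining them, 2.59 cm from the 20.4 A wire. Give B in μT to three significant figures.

Each long wire gives B = μ₀I/(2πd). Distances are d₁ = 0.0259 m and d₂ = 0.0423 m.
B₁ = 1.58×10⁻⁴ T, B₂ = 1.55×10⁻⁵ T.
Between parallel currents the two contributions point in opposite directions, so they subtract. B = |B₁ − B₂| = |1.58×10⁻⁴ − 1.55×10⁻⁵| = 1.42×10⁻⁴ T.

B ≈ 142 μT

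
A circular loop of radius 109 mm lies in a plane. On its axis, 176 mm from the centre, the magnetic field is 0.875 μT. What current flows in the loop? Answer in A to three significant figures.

I ≈ 1.04 A

On the axis of a loop, B = μ₀IR²/[2(R²+z²)^(3/2)], so I = 2B(R²+z²)^(3/2)/(μ₀R²).
R² + z² = 0.01188 + 0.03098 = 0.04286 m²; raised to 3/2 gives 8.87×10⁻³ m³.
I = 2 × 8.75×10⁻⁷ × 8.87×10⁻³ / (1.26×10⁻⁶ × 0.01188) = 1.04 A.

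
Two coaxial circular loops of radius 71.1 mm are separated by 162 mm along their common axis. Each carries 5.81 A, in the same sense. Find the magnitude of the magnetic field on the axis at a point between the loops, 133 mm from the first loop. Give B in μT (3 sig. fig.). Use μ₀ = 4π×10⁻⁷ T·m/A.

Each loop contributes B = μ₀IR²/[2(R²+z²)^(3/2)] on the axis, with z measured from that loop.
Loop 1 (z = 0.133 m): B₁ = 5.38×10⁻⁶ T. Loop 2 (z = 0.029 m): B₂ = 4.08×10⁻⁵ T.
The fields add: B = B₁ + B₂ = 4.61×10⁻⁵ T.

B ≈ 46.1 μT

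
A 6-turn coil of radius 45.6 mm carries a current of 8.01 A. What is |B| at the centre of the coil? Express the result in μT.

B ≈ 662 μT

For an N-turn flat coil, B = Nμ₀I/(2R) with R = 0.0456 m.
B = 6 × 1.10×10⁻⁴ T = 6.62×10⁻⁴ T.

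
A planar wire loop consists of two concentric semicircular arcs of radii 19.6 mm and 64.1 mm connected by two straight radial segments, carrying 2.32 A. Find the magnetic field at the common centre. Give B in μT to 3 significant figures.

B ≈ 25.8 μT

The radial connectors point toward the centre, so dl × r̂ = 0 and they contribute nothing.
Each semicircle gives μ₀I/(4R): inner arc 3.72×10⁻⁵ T, outer arc 1.14×10⁻⁵ T.
The two arcs carry current in opposite angular senses, so their fields oppose: B = |3.72×10⁻⁵ − 1.14×10⁻⁵| = 2.58×10⁻⁵ T.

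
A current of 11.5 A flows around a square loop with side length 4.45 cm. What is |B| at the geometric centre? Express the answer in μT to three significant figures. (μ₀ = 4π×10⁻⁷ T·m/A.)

B ≈ 292 μT

Each side is a finite straight segment at perpendicular distance d = a/(2 tan(π/4)) = 0.02225 m from the centre, with end-angles ±π/4.
One side contributes B₁ = (μ₀I/4πd)·2 sin(π/4) = 7.31×10⁻⁵ T.
All 4 sides add in the same direction: B = 4 × 7.31×10⁻⁵ = 2.92×10⁻⁴ T.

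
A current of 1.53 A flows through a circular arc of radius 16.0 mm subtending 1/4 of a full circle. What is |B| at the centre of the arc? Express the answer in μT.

The Biot–Savart field of a circular arc at its centre is B = μ₀Iφ/(4πR), with φ = 1.571 rad.
B = (4π×10⁻⁷ × 1.53 × 1.571) / (4π × 0.016) = 1.50×10⁻⁵ T.

B ≈ 15.0 μT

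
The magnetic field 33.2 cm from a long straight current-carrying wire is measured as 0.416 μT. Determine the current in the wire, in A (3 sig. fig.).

For a long straight wire B = μ₀I/(2πd), so I = 2πdB/μ₀.
I = 2π × 0.332 × 4.16×10⁻⁷ / (4π×10⁻⁷) = 0.691 A.

I ≈ 0.691 A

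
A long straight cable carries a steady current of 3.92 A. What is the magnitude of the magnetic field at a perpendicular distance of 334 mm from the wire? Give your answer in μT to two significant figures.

For an infinitely long straight wire, B = μ₀I/(2πd).
B = (4π×10⁻⁷ × 3.92) / (2π × 0.334) = 2.35×10⁻⁶ T.

B ≈ 2.3 μT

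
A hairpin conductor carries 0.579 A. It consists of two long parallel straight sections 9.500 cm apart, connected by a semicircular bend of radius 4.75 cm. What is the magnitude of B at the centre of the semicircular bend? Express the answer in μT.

The semicircular arc contributes B_arc = μ₀I·π/(4πR) = μ₀I/(4R) = 3.83×10⁻⁶ T.
Each semi-infinite lead is at perpendicular distance R = 0.0475 m from the centre, with the perpendicular foot at its near end, so it contributes μ₀I/(4πR); both point the same way, together 2.44×10⁻⁶ T.
Arc and leads all point the same direction: B = 3.83×10⁻⁶ + 2.44×10⁻⁶ = 6.27×10⁻⁶ T.

B ≈ 6.27 μT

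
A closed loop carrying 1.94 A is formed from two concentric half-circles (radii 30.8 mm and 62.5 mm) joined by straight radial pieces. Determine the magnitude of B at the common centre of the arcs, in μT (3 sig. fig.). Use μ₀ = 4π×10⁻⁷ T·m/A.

The radial connectors point toward the centre, so dl × r̂ = 0 and they contribute nothing.
Each semicircle gives μ₀I/(4R): inner arc 1.98×10⁻⁵ T, outer arc 9.75×10⁻⁶ T.
The two arcs carry current in opposite angular senses, so their fields oppose: B = |1.98×10⁻⁵ − 9.75×10⁻⁶| = 1.00×10⁻⁵ T.

B ≈ 10.0 μT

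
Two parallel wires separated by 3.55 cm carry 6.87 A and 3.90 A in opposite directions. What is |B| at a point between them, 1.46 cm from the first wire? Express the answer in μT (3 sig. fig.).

B ≈ 131 μT

Each long wire gives B = μ₀I/(2πd). Distances are d₁ = 0.0146 m and d₂ = 0.0209 m.
B₁ = 9.41×10⁻⁵ T, B₂ = 3.73×10⁻⁵ T.
Between antiparallel currents both contributions point the same way, so they add. B = B₁ + B₂ = 9.41×10⁻⁵ + 3.73×10⁻⁵ = 1.31×10⁻⁴ T.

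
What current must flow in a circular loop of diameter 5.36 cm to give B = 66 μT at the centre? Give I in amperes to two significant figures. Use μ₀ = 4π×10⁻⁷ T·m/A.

At the centre of a circular loop B = μ₀I/(2R), so I = 2RB/μ₀.
With R = 0.0268 m, I = 2 × 0.0268 × 6.60×10⁻⁵ / (4π×10⁻⁷) = 2.82 A.

I ≈ 2.8 A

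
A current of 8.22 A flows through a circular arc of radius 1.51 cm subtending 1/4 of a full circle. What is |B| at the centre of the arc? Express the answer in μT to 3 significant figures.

The Biot–Savart field of a circular arc at its centre is B = μ₀Iφ/(4πR), with φ = 1.571 rad.
B = (4π×10⁻⁷ × 8.22 × 1.571) / (4π × 0.0151) = 8.55×10⁻⁵ T.

B ≈ 85.5 μT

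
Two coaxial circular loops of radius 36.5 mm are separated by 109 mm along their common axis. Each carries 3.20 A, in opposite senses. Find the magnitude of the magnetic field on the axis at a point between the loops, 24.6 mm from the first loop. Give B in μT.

B ≈ 28.0 μT

Each loop contributes B = μ₀IR²/[2(R²+z²)^(3/2)] on the axis, with z measured from that loop.
Loop 1 (z = 0.0246 m): B₁ = 3.14×10⁻⁵ T. Loop 2 (z = 0.0844 m): B₂ = 3.45×10⁻⁶ T.
The fields oppose: B = |B₁ − B₂| = 2.80×10⁻⁵ T.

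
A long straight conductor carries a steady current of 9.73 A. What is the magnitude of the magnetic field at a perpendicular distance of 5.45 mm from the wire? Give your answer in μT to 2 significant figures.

B ≈ 360 μT

For an infinitely long straight wire, B = μ₀I/(2πd).
B = (4π×10⁻⁷ × 9.73) / (2π × 0.00545) = 3.57×10⁻⁴ T.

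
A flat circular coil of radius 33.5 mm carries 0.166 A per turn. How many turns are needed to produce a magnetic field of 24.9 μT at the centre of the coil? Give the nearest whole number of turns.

N = 8

For an N-turn coil, B = Nμ₀I/(2R). A single turn gives B₁ = 3.11×10⁻⁶ T with R = 0.0335 m.
N = B/B₁ = 2.49×10⁻⁵ / 3.11×10⁻⁶ = 8.00.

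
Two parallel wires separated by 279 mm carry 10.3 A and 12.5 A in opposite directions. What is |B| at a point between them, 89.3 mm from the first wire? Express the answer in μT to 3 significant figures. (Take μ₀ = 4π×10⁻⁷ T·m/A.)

Each long wire gives B = μ₀I/(2πd). Distances are d₁ = 0.0893 m and d₂ = 0.1897 m.
B₁ = 2.31×10⁻⁵ T, B₂ = 1.32×10⁻⁵ T.
Between antiparallel currents both contributions point the same way, so they add. B = B₁ + B₂ = 2.31×10⁻⁵ + 1.32×10⁻⁵ = 3.62×10⁻⁵ T.

B ≈ 36.2 μT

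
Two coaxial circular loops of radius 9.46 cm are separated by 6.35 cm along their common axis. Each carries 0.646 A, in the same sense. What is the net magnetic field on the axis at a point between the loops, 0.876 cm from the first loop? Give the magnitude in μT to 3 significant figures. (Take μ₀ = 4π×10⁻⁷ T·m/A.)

B ≈ 7.02 μT

Each loop contributes B = μ₀IR²/[2(R²+z²)^(3/2)] on the axis, with z measured from that loop.
Loop 1 (z = 0.00876 m): B₁ = 4.24×10⁻⁶ T. Loop 2 (z = 0.05474 m): B₂ = 2.78×10⁻⁶ T.
The fields add: B = B₁ + B₂ = 7.02×10⁻⁶ T.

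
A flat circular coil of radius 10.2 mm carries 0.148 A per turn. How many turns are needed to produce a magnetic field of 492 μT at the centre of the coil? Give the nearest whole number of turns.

For an N-turn coil, B = Nμ₀I/(2R). A single turn gives B₁ = 9.12×10⁻⁶ T with R = 0.0102 m.
N = B/B₁ = 4.92×10⁻⁴ / 9.12×10⁻⁶ = 53.97.

N = 54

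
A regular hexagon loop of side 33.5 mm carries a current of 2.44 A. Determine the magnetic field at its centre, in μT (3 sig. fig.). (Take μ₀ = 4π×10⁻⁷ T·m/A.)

Each side is a finite straight segment at perpendicular distance d = a/(2 tan(π/6)) = 0.02901 m from the centre, with end-angles ±π/6.
One side contributes B₁ = (μ₀I/4πd)·2 sin(π/6) = 8.41×10⁻⁶ T.
All 6 sides add in the same direction: B = 6 × 8.41×10⁻⁶ = 5.05×10⁻⁵ T.

B ≈ 50.5 μT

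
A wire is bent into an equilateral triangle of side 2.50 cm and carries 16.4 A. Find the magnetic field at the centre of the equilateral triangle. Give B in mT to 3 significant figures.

B ≈ 1.18 mT

Each side is a finite straight segment at perpendicular distance d = a/(2 tan(π/3)) = 0.007217 m from the centre, with end-angles ±π/3.
One side contributes B₁ = (μ₀I/4πd)·2 sin(π/3) = 3.94×10⁻⁴ T.
All 3 sides add in the same direction: B = 3 × 3.94×10⁻⁴ = 1.18×10⁻³ T.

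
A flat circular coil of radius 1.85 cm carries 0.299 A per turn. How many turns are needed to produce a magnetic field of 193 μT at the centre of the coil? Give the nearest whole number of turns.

For an N-turn coil, B = Nμ₀I/(2R). A single turn gives B₁ = 1.02×10⁻⁵ T with R = 0.0185 m.
N = B/B₁ = 1.93×10⁻⁴ / 1.02×10⁻⁵ = 19.01.

N = 19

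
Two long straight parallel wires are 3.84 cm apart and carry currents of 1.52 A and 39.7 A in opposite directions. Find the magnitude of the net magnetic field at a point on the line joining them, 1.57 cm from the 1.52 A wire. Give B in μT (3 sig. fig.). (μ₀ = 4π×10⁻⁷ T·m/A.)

Each long wire gives B = μ₀I/(2πd). Distances are d₁ = 0.0157 m and d₂ = 0.0227 m.
B₁ = 1.94×10⁻⁵ T, B₂ = 3.50×10⁻⁴ T.
Between antiparallel currents both contributions point the same way, so they add. B = B₁ + B₂ = 1.94×10⁻⁵ + 3.50×10⁻⁴ = 3.69×10⁻⁴ T.

B ≈ 369 μT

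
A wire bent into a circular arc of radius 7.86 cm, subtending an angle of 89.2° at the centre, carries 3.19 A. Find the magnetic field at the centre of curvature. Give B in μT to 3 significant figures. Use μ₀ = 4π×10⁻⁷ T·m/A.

The Biot–Savart field of a circular arc at its centre is B = μ₀Iφ/(4πR), with φ = 1.557 rad.
B = (4π×10⁻⁷ × 3.19 × 1.557) / (4π × 0.0786) = 6.32×10⁻⁶ T.

B ≈ 6.32 μT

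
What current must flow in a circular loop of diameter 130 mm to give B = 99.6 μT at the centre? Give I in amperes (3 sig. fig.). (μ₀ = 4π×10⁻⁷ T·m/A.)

I ≈ 10.3 A

At the centre of a circular loop B = μ₀I/(2R), so I = 2RB/μ₀.
With R = 0.065 m, I = 2 × 0.065 × 9.96×10⁻⁵ / (4π×10⁻⁷) = 10.3 A.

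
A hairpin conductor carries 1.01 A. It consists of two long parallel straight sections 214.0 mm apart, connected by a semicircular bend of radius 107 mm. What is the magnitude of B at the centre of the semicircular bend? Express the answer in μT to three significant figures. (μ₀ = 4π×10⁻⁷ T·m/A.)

The semicircular arc contributes B_arc = μ₀I·π/(4πR) = μ₀I/(4R) = 2.97×10⁻⁶ T.
Each semi-infinite lead is at perpendicular distance R = 0.107 m from the centre, with the perpendicular foot at its near end, so it contributes μ₀I/(4πR); both point the same way, together 1.89×10⁻⁶ T.
Arc and leads all point the same direction: B = 2.97×10⁻⁶ + 1.89×10⁻⁶ = 4.85×10⁻⁶ T.

B ≈ 4.85 μT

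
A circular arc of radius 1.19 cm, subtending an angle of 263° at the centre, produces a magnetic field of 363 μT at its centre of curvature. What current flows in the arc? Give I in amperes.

I ≈ 9.41 A

For a circular arc, B = μ₀Iφ/(4πR) with φ in radians; here φ = 4.59 rad.
So I = 4πRB/(μ₀φ) = 4π × 0.0119 × 3.63×10⁻⁴ / (4π×10⁻⁷ × 4.59) = 9.41 A.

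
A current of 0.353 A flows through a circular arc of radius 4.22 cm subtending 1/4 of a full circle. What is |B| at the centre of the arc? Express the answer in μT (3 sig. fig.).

The Biot–Savart field of a circular arc at its centre is B = μ₀Iφ/(4πR), with φ = 1.571 rad.
B = (4π×10⁻⁷ × 0.353 × 1.571) / (4π × 0.0422) = 1.31×10⁻⁶ T.

B ≈ 1.31 μT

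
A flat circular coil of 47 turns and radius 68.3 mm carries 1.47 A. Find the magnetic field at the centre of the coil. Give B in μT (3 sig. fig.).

For an N-turn flat coil, B = Nμ₀I/(2R) with R = 0.0683 m.
B = 47 × 1.35×10⁻⁵ T = 6.36×10⁻⁴ T.

B ≈ 636 μT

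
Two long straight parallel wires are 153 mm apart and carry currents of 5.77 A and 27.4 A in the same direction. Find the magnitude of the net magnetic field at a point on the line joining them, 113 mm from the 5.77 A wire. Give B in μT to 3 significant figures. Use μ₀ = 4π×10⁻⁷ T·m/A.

Each long wire gives B = μ₀I/(2πd). Distances are d₁ = 0.113 m and d₂ = 0.04 m.
B₁ = 1.02×10⁻⁵ T, B₂ = 1.37×10⁻⁴ T.
Between parallel currents the two contributions point in opposite directions, so they subtract. B = |B₁ − B₂| = |1.02×10⁻⁵ − 1.37×10⁻⁴| = 1.27×10⁻⁴ T.

B ≈ 127 μT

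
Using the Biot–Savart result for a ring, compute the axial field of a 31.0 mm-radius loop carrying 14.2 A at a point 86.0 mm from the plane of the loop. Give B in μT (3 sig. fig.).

B ≈ 11.2 μT

On the axis of a circular loop, B = μ₀IR² / [2(R²+z²)^(3/2)].
R² + z² = (0.031)² + (0.086)² = 0.008357 m², and (R²+z²)^(3/2) = 7.64×10⁻⁴ m³.
B = (4π×10⁻⁷ × 14.2 × 0.000961) / (2 × 7.64×10⁻⁴) = 1.12×10⁻⁵ T.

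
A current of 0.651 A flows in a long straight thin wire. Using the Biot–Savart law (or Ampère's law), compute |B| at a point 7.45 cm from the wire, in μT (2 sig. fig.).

For an infinitely long straight wire, B = μ₀I/(2πd).
B = (4π×10⁻⁷ × 0.651) / (2π × 0.0745) = 1.75×10⁻⁶ T.

B ≈ 1.7 μT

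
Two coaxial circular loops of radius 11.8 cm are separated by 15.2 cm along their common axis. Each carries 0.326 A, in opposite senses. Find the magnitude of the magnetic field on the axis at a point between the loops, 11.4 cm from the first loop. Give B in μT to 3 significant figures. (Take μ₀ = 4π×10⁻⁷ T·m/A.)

B ≈ 0.851 μT

Each loop contributes B = μ₀IR²/[2(R²+z²)^(3/2)] on the axis, with z measured from that loop.
Loop 1 (z = 0.114 m): B₁ = 6.46×10⁻⁷ T. Loop 2 (z = 0.038 m): B₂ = 1.50×10⁻⁶ T.
The fields oppose: B = |B₁ − B₂| = 8.51×10⁻⁷ T.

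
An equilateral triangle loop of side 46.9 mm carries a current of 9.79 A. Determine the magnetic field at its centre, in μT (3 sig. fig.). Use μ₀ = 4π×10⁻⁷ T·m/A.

Each side is a finite straight segment at perpendicular distance d = a/(2 tan(π/3)) = 0.01354 m from the centre, with end-angles ±π/3.
One side contributes B₁ = (μ₀I/4πd)·2 sin(π/3) = 1.25×10⁻⁴ T.
All 3 sides add in the same direction: B = 3 × 1.25×10⁻⁴ = 3.76×10⁻⁴ T.

B ≈ 376 μT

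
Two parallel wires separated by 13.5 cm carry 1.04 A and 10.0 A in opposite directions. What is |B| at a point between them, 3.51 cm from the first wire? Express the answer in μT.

Each long wire gives B = μ₀I/(2πd). Distances are d₁ = 0.0351 m and d₂ = 0.0999 m.
B₁ = 5.93×10⁻⁶ T, B₂ = 2.00×10⁻⁵ T.
Between antiparallel currents both contributions point the same way, so they add. B = B₁ + B₂ = 5.93×10⁻⁶ + 2.00×10⁻⁵ = 2.59×10⁻⁵ T.

B ≈ 25.9 μT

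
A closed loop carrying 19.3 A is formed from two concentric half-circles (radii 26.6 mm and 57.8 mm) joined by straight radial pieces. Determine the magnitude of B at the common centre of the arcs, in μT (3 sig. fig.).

B ≈ 123 μT

The radial connectors point toward the centre, so dl × r̂ = 0 and they contribute nothing.
Each semicircle gives μ₀I/(4R): inner arc 2.28×10⁻⁴ T, outer arc 1.05×10⁻⁴ T.
The two arcs carry current in opposite angular senses, so their fields oppose: B = |2.28×10⁻⁴ − 1.05×10⁻⁴| = 1.23×10⁻⁴ T.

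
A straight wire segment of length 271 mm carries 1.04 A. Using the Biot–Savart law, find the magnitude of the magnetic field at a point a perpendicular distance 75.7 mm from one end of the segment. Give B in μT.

B ≈ 1.32 μT

For a finite straight segment, B = (μ₀I/4πd)(sinθ₁ + sinθ₂), where θ₁, θ₂ are the angles from the perpendicular to each end.
The perpendicular foot is at one end, so the two end-offsets along the wire are 0 and L = 0.271 m.
sinθ₁ = 0/√(0²+0.0757²) = 0.0000; sinθ₂ = 0.271/√(0.271²+0.0757²) = 0.9631.
B = (4π×10⁻⁷ × 1.04) / (4π × 0.0757) × (0.0000 + 0.9631) = 1.32×10⁻⁶ T.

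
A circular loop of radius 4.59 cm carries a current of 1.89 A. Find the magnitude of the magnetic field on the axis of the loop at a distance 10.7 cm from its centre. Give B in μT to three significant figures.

On the axis of a circular loop, B = μ₀IR² / [2(R²+z²)^(3/2)].
R² + z² = (0.0459)² + (0.107)² = 0.01356 m², and (R²+z²)^(3/2) = 1.58×10⁻³ m³.
B = (4π×10⁻⁷ × 1.89 × 0.002107) / (2 × 1.58×10⁻³) = 1.59×10⁻⁶ T.

B ≈ 1.59 μT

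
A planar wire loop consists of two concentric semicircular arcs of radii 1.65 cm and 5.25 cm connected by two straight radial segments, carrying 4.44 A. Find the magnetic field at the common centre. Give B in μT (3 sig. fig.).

The radial connectors point toward the centre, so dl × r̂ = 0 and they contribute nothing.
Each semicircle gives μ₀I/(4R): inner arc 8.45×10⁻⁵ T, outer arc 2.66×10⁻⁵ T.
The two arcs carry current in opposite angular senses, so their fields oppose: B = |8.45×10⁻⁵ − 2.66×10⁻⁵| = 5.80×10⁻⁵ T.

B ≈ 58.0 μT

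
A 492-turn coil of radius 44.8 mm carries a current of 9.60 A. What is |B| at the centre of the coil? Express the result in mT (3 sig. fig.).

B ≈ 66.2 mT

For an N-turn flat coil, B = Nμ₀I/(2R) with R = 0.0448 m.
B = 492 × 1.35×10⁻⁴ T = 6.62×10⁻² T.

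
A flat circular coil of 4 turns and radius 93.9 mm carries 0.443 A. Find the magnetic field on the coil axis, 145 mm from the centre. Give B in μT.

B ≈ 1.90 μT

For an N-turn flat coil, B = Nμ₀IR²/[2(R²+z²)^(3/2)] with R = 0.0939 m, z = 0.145 m.
B = 4 × 4.76×10⁻⁷ T = 1.90×10⁻⁶ T.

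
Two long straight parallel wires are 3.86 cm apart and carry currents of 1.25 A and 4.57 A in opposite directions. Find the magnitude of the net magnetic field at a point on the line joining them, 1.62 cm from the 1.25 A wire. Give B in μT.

Each long wire gives B = μ₀I/(2πd). Distances are d₁ = 0.0162 m and d₂ = 0.0224 m.
B₁ = 1.54×10⁻⁵ T, B₂ = 4.08×10⁻⁵ T.
Between antiparallel currents both contributions point the same way, so they add. B = B₁ + B₂ = 1.54×10⁻⁵ + 4.08×10⁻⁵ = 5.62×10⁻⁵ T.

B ≈ 56.2 μT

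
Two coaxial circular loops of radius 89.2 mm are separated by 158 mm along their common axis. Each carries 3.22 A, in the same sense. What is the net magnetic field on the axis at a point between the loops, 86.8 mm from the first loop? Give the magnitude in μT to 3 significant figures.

B ≈ 19.2 μT

Each loop contributes B = μ₀IR²/[2(R²+z²)^(3/2)] on the axis, with z measured from that loop.
Loop 1 (z = 0.0868 m): B₁ = 8.35×10⁻⁶ T. Loop 2 (z = 0.0712 m): B₂ = 1.08×10⁻⁵ T.
The fields add: B = B₁ + B₂ = 1.92×10⁻⁵ T.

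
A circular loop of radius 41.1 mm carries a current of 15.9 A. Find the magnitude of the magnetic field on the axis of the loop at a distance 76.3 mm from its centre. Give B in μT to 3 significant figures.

B ≈ 25.9 μT

On the axis of a circular loop, B = μ₀IR² / [2(R²+z²)^(3/2)].
R² + z² = (0.0411)² + (0.0763)² = 0.007511 m², and (R²+z²)^(3/2) = 6.51×10⁻⁴ m³.
B = (4π×10⁻⁷ × 15.9 × 0.001689) / (2 × 6.51×10⁻⁴) = 2.59×10⁻⁵ T.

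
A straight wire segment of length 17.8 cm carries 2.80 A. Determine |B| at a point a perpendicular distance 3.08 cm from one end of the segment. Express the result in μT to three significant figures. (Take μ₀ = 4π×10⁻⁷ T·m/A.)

For a finite straight segment, B = (μ₀I/4πd)(sinθ₁ + sinθ₂), where θ₁, θ₂ are the angles from the perpendicular to each end.
The perpendicular foot is at one end, so the two end-offsets along the wire are 0 and L = 0.178 m.
sinθ₁ = 0/√(0²+0.0308²) = 0.0000; sinθ₂ = 0.178/√(0.178²+0.0308²) = 0.9854.
B = (4π×10⁻⁷ × 2.80) / (4π × 0.0308) × (0.0000 + 0.9854) = 8.96×10⁻⁶ T.

B ≈ 8.96 μT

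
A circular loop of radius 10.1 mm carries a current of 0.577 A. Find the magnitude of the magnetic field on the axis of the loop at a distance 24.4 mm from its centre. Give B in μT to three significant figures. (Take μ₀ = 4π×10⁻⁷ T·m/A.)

On the axis of a circular loop, B = μ₀IR² / [2(R²+z²)^(3/2)].
R² + z² = (0.0101)² + (0.0244)² = 0.0006974 m², and (R²+z²)^(3/2) = 1.84×10⁻⁵ m³.
B = (4π×10⁻⁷ × 0.577 × 0.000102) / (2 × 1.84×10⁻⁵) = 2.01×10⁻⁶ T.

B ≈ 2.01 μT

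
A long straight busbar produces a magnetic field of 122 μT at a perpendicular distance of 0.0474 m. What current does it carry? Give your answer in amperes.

I ≈ 28.9 A

For a long straight wire B = μ₀I/(2πd), so I = 2πdB/μ₀.
I = 2π × 0.0474 × 1.22×10⁻⁴ / (4π×10⁻⁷) = 28.9 A.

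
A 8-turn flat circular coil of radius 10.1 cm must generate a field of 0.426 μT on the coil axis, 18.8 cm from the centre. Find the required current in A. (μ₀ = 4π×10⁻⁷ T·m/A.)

For an N-turn coil, B = Nμ₀IR²/[2(R²+z²)^(3/2)] with R = 0.101 m, z = 0.188 m, so I = 2B(R²+z²)^(3/2)/(Nμ₀R²) = 2 × 4.26×10⁻⁷ × 9.72×10⁻³ / (8 × 4π×10⁻⁷ × 0.0102) = 8.08×10⁻² A.

I ≈ 0.0808 A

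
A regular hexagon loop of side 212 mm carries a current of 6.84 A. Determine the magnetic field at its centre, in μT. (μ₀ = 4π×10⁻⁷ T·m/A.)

Each side is a finite straight segment at perpendicular distance d = a/(2 tan(π/6)) = 0.1836 m from the centre, with end-angles ±π/6.
One side contributes B₁ = (μ₀I/4πd)·2 sin(π/6) = 3.73×10⁻⁶ T.
All 6 sides add in the same direction: B = 6 × 3.73×10⁻⁶ = 2.24×10⁻⁵ T.

B ≈ 22.4 μT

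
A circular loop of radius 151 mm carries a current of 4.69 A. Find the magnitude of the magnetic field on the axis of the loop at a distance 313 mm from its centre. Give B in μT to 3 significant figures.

On the axis of a circular loop, B = μ₀IR² / [2(R²+z²)^(3/2)].
R² + z² = (0.151)² + (0.313)² = 0.1208 m², and (R²+z²)^(3/2) = 4.20×10⁻² m³.
B = (4π×10⁻⁷ × 4.69 × 0.0228) / (2 × 4.20×10⁻²) = 1.60×10⁻⁶ T.

B ≈ 1.60 μT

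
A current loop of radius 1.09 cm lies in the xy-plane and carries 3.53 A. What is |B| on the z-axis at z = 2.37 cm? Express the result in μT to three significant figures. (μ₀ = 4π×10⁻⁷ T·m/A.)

On the axis of a circular loop, B = μ₀IR² / [2(R²+z²)^(3/2)].
R² + z² = (0.0109)² + (0.0237)² = 0.0006805 m², and (R²+z²)^(3/2) = 1.78×10⁻⁵ m³.
B = (4π×10⁻⁷ × 3.53 × 0.0001188) / (2 × 1.78×10⁻⁵) = 1.48×10⁻⁵ T.

B ≈ 14.8 μT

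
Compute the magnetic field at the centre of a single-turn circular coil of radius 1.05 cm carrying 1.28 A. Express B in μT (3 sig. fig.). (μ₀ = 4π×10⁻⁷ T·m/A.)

At the centre of a circular loop the Biot–Savart law gives B = μ₀I/(2R).
B = (4π×10⁻⁷ × 1.28) / (2 × 0.0105) = 7.66×10⁻⁵ T.

B ≈ 76.6 μT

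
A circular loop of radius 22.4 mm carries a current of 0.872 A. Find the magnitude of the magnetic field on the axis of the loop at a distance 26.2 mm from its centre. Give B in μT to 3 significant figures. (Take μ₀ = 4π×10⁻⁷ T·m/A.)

On the axis of a circular loop, B = μ₀IR² / [2(R²+z²)^(3/2)].
R² + z² = (0.0224)² + (0.0262)² = 0.001188 m², and (R²+z²)^(3/2) = 4.10×10⁻⁵ m³.
B = (4π×10⁻⁷ × 0.872 × 0.0005018) / (2 × 4.10×10⁻⁵) = 6.71×10⁻⁶ T.

B ≈ 6.71 μT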